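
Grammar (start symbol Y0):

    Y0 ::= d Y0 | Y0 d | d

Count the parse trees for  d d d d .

8

Parse trees for d d d d:
  [Y0 d [Y0 d [Y0 d [Y0 d]]]]
  [Y0 d [Y0 d [Y0 [Y0 d] d]]]
  [Y0 d [Y0 [Y0 d [Y0 d]] d]]
  [Y0 d [Y0 [Y0 [Y0 d] d] d]]
  [Y0 [Y0 d [Y0 d [Y0 d]]] d]
  [Y0 [Y0 d [Y0 [Y0 d] d]] d]
  [Y0 [Y0 [Y0 d [Y0 d]] d] d]
  [Y0 [Y0 [Y0 [Y0 d] d] d] d]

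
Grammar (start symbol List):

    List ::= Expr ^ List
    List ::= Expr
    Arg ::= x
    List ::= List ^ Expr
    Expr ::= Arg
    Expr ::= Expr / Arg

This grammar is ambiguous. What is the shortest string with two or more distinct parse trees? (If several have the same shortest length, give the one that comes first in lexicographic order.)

length 1: no string has ≥2 trees
length 3: x ^ x has 2 parse trees

Two derivations of x ^ x:
  List ⇒ Expr ^ List ⇒ Arg ^ List ⇒ x ^ List ⇒ x ^ Expr ⇒ x ^ Arg ⇒ x ^ x
  List ⇒ List ^ Expr ⇒ Expr ^ Expr ⇒ Arg ^ Expr ⇒ x ^ Expr ⇒ x ^ Arg ⇒ x ^ x

x ^ x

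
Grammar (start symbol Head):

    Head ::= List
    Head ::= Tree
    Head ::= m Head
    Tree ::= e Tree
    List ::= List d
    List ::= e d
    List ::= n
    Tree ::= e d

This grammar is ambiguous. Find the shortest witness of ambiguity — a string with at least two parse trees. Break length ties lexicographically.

e d

length 1: no string has ≥2 trees
length 2: e d has 2 parse trees

Two derivations of e d:
  Head ⇒ List ⇒ e d
  Head ⇒ Tree ⇒ e d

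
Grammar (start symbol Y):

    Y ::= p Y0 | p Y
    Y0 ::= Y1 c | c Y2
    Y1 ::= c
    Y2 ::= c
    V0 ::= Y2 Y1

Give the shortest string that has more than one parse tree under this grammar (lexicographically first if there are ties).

length 3: p c c has 2 parse trees

Two derivations of p c c:
  Y ⇒ p Y0 ⇒ p Y1 c ⇒ p c c
  Y ⇒ p Y0 ⇒ p c Y2 ⇒ p c c

p c c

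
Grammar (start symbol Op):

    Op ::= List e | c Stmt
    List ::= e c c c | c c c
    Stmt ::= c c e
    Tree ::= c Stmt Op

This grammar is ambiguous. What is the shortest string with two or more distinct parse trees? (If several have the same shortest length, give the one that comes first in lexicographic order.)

c c c e

length 4: c c c e has 2 parse trees

Two derivations of c c c e:
  Op ⇒ List e ⇒ c c c e
  Op ⇒ c Stmt ⇒ c c c e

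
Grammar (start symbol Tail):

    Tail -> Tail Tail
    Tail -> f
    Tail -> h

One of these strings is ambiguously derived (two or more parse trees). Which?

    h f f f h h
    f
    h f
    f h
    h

h f f f h h: 42 trees
f: 1 tree
h f: 1 tree
f h: 1 tree
h: 1 tree

h f f f h h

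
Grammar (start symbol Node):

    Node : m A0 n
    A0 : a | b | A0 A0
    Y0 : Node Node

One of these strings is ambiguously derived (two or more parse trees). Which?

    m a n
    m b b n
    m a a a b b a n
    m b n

m a n: 1 tree
m b b n: 1 tree
m a a a b b a n: 42 trees
m b n: 1 tree

m a a a b b a n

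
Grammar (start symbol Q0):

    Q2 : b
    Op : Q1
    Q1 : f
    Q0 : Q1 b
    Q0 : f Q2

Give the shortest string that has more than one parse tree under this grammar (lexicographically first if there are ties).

length 2: f b has 2 parse trees

Two derivations of f b:
  Q0 ⇒ Q1 b ⇒ f b
  Q0 ⇒ f Q2 ⇒ f b

f b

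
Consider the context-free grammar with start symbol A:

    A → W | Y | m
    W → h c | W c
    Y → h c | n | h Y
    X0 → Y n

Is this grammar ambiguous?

Ambiguous

Witness: h c

Derivation 1: A ⇒ W ⇒ h c
Derivation 2: A ⇒ Y ⇒ h c

Two distinct leftmost derivations for the same string.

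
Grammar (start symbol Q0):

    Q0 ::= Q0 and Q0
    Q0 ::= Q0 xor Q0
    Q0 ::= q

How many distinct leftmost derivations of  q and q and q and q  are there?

Parse trees for q and q and q and q:
  [Q0 [Q0 q] and [Q0 [Q0 q] and [Q0 [Q0 q] and [Q0 q]]]]
  [Q0 [Q0 q] and [Q0 [Q0 [Q0 q] and [Q0 q]] and [Q0 q]]]
  [Q0 [Q0 [Q0 q] and [Q0 q]] and [Q0 [Q0 q] and [Q0 q]]]
  [Q0 [Q0 [Q0 q] and [Q0 [Q0 q] and [Q0 q]]] and [Q0 q]]
  [Q0 [Q0 [Q0 [Q0 q] and [Q0 q]] and [Q0 q]] and [Q0 q]]

5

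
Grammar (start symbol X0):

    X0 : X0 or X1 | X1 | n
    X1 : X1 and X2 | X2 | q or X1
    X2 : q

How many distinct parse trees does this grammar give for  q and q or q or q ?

2

Parse trees for q and q or q or q:
  [X0 [X0 [X1 [X1 [X2 q]] and [X2 q]]] or [X1 q or [X1 [X2 q]]]]
  [X0 [X0 [X0 [X1 [X1 [X2 q]] and [X2 q]]] or [X1 [X2 q]]] or [X1 [X2 q]]]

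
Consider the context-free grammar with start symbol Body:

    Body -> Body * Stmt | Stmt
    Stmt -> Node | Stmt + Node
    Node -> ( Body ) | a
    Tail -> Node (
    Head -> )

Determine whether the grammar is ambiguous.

Only Body, Stmt, Node are reachable from Body; ignoring the rest: This is a standard precedence ladder (Body over Stmt over Node), with each level left-recursive on its own operator ('*' at Body, '+' at Stmt). That structure is LR(1), hence unambiguous.

Unambiguous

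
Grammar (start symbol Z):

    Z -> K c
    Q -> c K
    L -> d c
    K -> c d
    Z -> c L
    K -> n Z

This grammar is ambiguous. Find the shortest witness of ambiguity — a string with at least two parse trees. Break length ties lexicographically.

c d c

length 3: c d c has 2 parse trees

Two derivations of c d c:
  Z ⇒ K c ⇒ c d c
  Z ⇒ c L ⇒ c d c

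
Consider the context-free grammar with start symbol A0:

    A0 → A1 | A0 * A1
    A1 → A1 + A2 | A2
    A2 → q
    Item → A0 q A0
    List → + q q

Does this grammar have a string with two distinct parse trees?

(Item, List are unreachable from A0, so their rules don't affect L(A0).) The grammar is stratified — A0 handles '*' (left-recursive), A1 handles '+', A2 atoms. Each operator has a fixed associativity and precedence level, so every string has one parse.

Unambiguous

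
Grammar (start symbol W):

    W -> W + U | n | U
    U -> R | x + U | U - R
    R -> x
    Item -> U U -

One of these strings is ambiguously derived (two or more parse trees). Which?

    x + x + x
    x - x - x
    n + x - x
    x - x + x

x + x + x: 4 trees
x - x - x: 1 tree
n + x - x: 1 tree
x - x + x: 1 tree

x + x + x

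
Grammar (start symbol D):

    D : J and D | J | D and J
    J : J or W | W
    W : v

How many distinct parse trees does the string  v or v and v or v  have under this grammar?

2

Parse trees for v or v and v or v:
  [D [J [J [W v]] or [W v]] and [D [J [J [W v]] or [W v]]]]
  [D [D [J [J [W v]] or [W v]]] and [J [J [W v]] or [W v]]]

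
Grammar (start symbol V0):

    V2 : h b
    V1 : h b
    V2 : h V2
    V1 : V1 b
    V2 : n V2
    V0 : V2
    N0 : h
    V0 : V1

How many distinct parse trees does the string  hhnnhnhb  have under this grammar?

Parse trees for hhnnhnhb:
  [V0 [V2 h [V2 h [V2 n [V2 n [V2 h [V2 n [V2 h b]]]]]]]]

1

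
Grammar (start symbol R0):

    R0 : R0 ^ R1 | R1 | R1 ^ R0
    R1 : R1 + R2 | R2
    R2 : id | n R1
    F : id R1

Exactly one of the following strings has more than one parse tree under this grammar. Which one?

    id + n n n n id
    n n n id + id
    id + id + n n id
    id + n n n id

n n n id + id

id + n n n n id: 1 tree
n n n id + id: 4 trees
id + id + n n id: 1 tree
id + n n n id: 1 tree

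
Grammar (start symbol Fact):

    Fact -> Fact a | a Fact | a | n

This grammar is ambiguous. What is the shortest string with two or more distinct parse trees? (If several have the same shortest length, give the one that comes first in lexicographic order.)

a a

length 1: no string has ≥2 trees
length 2: a a has 2 parse trees

Two derivations of a a:
  Fact ⇒ Fact a ⇒ a a
  Fact ⇒ a Fact ⇒ a a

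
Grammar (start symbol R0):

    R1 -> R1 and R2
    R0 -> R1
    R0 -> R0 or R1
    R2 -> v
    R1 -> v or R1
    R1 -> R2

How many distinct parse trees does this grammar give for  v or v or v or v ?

Parse trees for v or v or v or v:
  [R0 [R1 v or [R1 v or [R1 v or [R1 [R2 v]]]]]]
  [R0 [R0 [R1 [R2 v]]] or [R1 v or [R1 v or [R1 [R2 v]]]]]
  [R0 [R0 [R1 v or [R1 [R2 v]]]] or [R1 v or [R1 [R2 v]]]]
  [R0 [R0 [R0 [R1 [R2 v]]] or [R1 [R2 v]]] or [R1 v or [R1 [R2 v]]]]
  [R0 [R0 [R1 v or [R1 v or [R1 [R2 v]]]]] or [R1 [R2 v]]]
  [R0 [R0 [R0 [R1 [R2 v]]] or [R1 v or [R1 [R2 v]]]] or [R1 [R2 v]]]
  [R0 [R0 [R0 [R1 v or [R1 [R2 v]]]] or [R1 [R2 v]]] or [R1 [R2 v]]]
  [R0 [R0 [R0 [R0 [R1 [R2 v]]] or [R1 [R2 v]]] or [R1 [R2 v]]] or [R1 [R2 v]]]

8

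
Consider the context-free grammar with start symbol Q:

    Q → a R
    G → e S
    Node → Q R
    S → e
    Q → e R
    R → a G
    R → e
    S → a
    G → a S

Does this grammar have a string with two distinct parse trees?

Unambiguous

Only Q, R, G, S are reachable from Q; ignoring the rest: The reachable rules are right-linear with at most one rule per (nonterminal, next-terminal) pair. Each input token forces the next rule, so parsing is deterministic.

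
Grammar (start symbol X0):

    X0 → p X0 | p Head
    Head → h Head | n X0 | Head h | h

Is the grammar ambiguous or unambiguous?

Witness: p h h

Derivation 1: X0 ⇒ p Head ⇒ p h Head ⇒ p h h
Derivation 2: X0 ⇒ p Head ⇒ p Head h ⇒ p h h

Two distinct leftmost derivations for the same string.

Ambiguous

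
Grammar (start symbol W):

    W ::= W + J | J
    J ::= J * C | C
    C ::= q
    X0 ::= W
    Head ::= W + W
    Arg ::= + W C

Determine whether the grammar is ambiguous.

Unambiguous

Only W, J, C are reachable from W; ignoring the rest: W → W + J | J  ;  J → J * C | C  — a left-associative chain with C at the bottom. Each string factors uniquely by precedence.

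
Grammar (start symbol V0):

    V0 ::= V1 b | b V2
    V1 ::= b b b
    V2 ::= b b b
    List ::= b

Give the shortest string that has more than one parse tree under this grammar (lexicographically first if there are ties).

length 4: b b b b has 2 parse trees

Two derivations of b b b b:
  V0 ⇒ V1 b ⇒ b b b b
  V0 ⇒ b V2 ⇒ b b b b

b b b b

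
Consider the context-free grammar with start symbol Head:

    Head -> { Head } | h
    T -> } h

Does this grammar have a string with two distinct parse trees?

(T is unreachable from Head, so its rules don't affect L(Head).) Each string is a nest of matched brackets around a single atom. An opening bracket forces the recursive rule; an atom forces the base rule.

Unambiguous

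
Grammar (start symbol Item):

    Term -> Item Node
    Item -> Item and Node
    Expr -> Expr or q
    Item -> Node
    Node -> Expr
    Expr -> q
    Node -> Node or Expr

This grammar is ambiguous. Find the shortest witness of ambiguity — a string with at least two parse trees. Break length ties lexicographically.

length 1: no string has ≥2 trees
length 3: q or q has 2 parse trees

Two derivations of q or q:
  Item ⇒ Node ⇒ Expr ⇒ Expr or q ⇒ q or q
  Item ⇒ Node ⇒ Node or Expr ⇒ Expr or Expr ⇒ q or Expr ⇒ q or q

q or q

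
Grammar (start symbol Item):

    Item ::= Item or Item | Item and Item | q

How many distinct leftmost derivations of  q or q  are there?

Parse trees for q or q:
  [Item [Item q] or [Item q]]

1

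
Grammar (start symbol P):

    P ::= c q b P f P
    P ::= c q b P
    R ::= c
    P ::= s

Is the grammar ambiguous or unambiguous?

Witness: c q b c q b s f s

Derivation 1: P ⇒ c q b P f P ⇒ c q b c q b P f P ⇒ c q b c q b s f P ⇒ c q b c q b s f s
Derivation 2: P ⇒ c q b P ⇒ c q b c q b P f P ⇒ c q b c q b s f P ⇒ c q b c q b s f s

Two distinct leftmost derivations for the same string.

Ambiguous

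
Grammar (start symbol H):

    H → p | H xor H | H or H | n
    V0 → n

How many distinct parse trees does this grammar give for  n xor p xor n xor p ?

Parse trees for n xor p xor n xor p:
  [H [H n] xor [H [H p] xor [H [H n] xor [H p]]]]
  [H [H n] xor [H [H [H p] xor [H n]] xor [H p]]]
  [H [H [H n] xor [H p]] xor [H [H n] xor [H p]]]
  [H [H [H n] xor [H [H p] xor [H n]]] xor [H p]]
  [H [H [H [H n] xor [H p]] xor [H n]] xor [H p]]

5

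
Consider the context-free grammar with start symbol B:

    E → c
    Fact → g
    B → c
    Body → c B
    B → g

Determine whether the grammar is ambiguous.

Unambiguous

(Body, Fact, E are unreachable from B, so their rules don't affect L(B).) The reachable rules are right-linear with at most one rule per (nonterminal, next-terminal) pair. Each input token forces the next rule, so parsing is deterministic.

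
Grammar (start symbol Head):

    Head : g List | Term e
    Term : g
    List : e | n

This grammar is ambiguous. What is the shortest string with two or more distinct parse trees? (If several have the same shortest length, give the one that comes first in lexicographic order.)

g e

length 2: g e has 2 parse trees

Two derivations of g e:
  Head ⇒ g List ⇒ g e
  Head ⇒ Term e ⇒ g e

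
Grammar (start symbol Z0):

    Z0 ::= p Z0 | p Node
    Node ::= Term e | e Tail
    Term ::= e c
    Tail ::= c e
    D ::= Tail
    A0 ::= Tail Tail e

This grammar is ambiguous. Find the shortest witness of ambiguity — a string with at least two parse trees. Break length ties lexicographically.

length 4: p e c e has 2 parse trees

Two derivations of p e c e:
  Z0 ⇒ p Node ⇒ p Term e ⇒ p e c e
  Z0 ⇒ p Node ⇒ p e Tail ⇒ p e c e

p e c e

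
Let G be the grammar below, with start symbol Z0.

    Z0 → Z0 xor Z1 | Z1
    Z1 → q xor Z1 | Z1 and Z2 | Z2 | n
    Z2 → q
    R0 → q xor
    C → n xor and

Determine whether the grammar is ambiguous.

Ambiguous

Witness: q xor n

Derivation 1: Z0 ⇒ Z0 xor Z1 ⇒ Z1 xor Z1 ⇒ Z2 xor Z1 ⇒ q xor Z1 ⇒ q xor n
Derivation 2: Z0 ⇒ Z1 ⇒ q xor Z1 ⇒ q xor n

Two distinct leftmost derivations for the same string.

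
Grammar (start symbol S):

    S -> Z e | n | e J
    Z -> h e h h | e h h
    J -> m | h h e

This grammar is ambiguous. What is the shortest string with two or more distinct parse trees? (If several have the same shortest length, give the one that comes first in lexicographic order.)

length 1: no string has ≥2 trees
length 2: no string has ≥2 trees
length 4: e h h e has 2 parse trees

Two derivations of e h h e:
  S ⇒ Z e ⇒ e h h e
  S ⇒ e J ⇒ e h h e

e h h e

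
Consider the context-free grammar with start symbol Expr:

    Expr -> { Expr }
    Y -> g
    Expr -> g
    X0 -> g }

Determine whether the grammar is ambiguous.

Unambiguous

(X0, Y are unreachable from Expr, so their rules don't affect L(Expr).) Each string is a nest of matched brackets around a single atom. An opening bracket forces the recursive rule; an atom forces the base rule.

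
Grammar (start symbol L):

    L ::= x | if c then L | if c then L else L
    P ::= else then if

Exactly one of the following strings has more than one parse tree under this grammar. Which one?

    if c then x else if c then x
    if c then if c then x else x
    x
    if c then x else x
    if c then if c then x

if c then if c then x else x

if c then x else if c then x: 1 tree
if c then if c then x else x: 2 trees
x: 1 tree
if c then x else x: 1 tree
if c then if c then x: 1 tree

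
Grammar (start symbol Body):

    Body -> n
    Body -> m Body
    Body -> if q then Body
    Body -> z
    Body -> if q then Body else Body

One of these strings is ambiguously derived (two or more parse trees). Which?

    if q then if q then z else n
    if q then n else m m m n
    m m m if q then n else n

if q then if q then z else n

if q then if q then z else n: 2 trees
if q then n else m m m n: 1 tree
m m m if q then n else n: 1 tree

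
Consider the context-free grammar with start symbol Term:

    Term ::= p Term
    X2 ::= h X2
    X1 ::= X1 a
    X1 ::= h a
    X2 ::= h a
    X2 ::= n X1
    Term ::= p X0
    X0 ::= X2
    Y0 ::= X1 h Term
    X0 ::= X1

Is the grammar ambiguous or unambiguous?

Witness: p h a

Derivation 1: Term ⇒ p X0 ⇒ p X2 ⇒ p h a
Derivation 2: Term ⇒ p X0 ⇒ p X1 ⇒ p h a

Two distinct leftmost derivations for the same string.

Ambiguous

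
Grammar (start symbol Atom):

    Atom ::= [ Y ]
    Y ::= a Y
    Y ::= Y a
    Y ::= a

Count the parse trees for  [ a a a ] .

Parse trees for [ a a a ]:
  [Atom [ [Y a [Y a [Y a]]] ]]
  [Atom [ [Y a [Y [Y a] a]] ]]
  [Atom [ [Y [Y a [Y a]] a] ]]
  [Atom [ [Y [Y [Y a] a] a] ]]

4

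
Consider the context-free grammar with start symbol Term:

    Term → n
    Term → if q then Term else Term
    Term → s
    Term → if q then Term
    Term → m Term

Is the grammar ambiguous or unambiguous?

Witness: if q then if q then n else n

Derivation 1: Term ⇒ if q then Term else Term ⇒ if q then if q then Term else Term ⇒ if q then if q then n else Term ⇒ if q then if q then n else n
Derivation 2: Term ⇒ if q then Term ⇒ if q then if q then Term else Term ⇒ if q then if q then n else Term ⇒ if q then if q then n else n

Two distinct leftmost derivations for the same string.

Ambiguous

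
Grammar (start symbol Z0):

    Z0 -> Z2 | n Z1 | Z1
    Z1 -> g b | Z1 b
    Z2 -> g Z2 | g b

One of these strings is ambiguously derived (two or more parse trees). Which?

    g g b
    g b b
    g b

g b

g g b: 1 tree
g b b: 1 tree
g b: 2 trees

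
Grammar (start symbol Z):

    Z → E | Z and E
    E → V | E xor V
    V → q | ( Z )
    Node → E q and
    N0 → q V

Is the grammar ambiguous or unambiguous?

(Node, N0 are unreachable from Z, so their rules don't affect L(Z).) This is a standard precedence ladder (Z over E over V), with each level left-recursive on its own operator ('and' at Z, 'xor' at E). That structure is LR(1), hence unambiguous.

Unambiguous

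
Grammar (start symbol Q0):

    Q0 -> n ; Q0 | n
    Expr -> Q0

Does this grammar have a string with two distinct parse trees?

Unambiguous

(Expr is unreachable from Q0, so its rules don't affect L(Q0).) The reachable grammar is A → atom sep A | atom. Each atom is followed by either the separator (recurse) or end-of-string (stop) — no choice point.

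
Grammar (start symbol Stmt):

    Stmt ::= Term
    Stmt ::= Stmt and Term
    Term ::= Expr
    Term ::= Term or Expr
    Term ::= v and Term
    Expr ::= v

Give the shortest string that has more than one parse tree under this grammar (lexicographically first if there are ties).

length 1: no string has ≥2 trees
length 3: v and v has 2 parse trees

Two derivations of v and v:
  Stmt ⇒ Term ⇒ v and Term ⇒ v and Expr ⇒ v and v
  Stmt ⇒ Stmt and Term ⇒ Term and Term ⇒ Expr and Term ⇒ v and Term ⇒ v and Expr ⇒ v and v

v and v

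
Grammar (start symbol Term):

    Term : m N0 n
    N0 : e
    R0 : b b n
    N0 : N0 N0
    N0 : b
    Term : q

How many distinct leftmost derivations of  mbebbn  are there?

5

Parse trees for mbebbn:
  [Term m [N0 [N0 b] [N0 [N0 e] [N0 [N0 b] [N0 b]]]] n]
  [Term m [N0 [N0 b] [N0 [N0 [N0 e] [N0 b]] [N0 b]]] n]
  [Term m [N0 [N0 [N0 b] [N0 e]] [N0 [N0 b] [N0 b]]] n]
  [Term m [N0 [N0 [N0 b] [N0 [N0 e] [N0 b]]] [N0 b]] n]
  [Term m [N0 [N0 [N0 [N0 b] [N0 e]] [N0 b]] [N0 b]] n]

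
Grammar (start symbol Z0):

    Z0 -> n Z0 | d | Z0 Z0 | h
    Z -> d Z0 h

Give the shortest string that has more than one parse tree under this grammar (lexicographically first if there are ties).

length 1: no string has ≥2 trees
length 2: no string has ≥2 trees
length 3: d d d has 2 parse trees

Two derivations of d d d:
  Z0 ⇒ Z0 Z0 ⇒ d Z0 ⇒ d Z0 Z0 ⇒ d d Z0 ⇒ d d d
  Z0 ⇒ Z0 Z0 ⇒ Z0 Z0 Z0 ⇒ d Z0 Z0 ⇒ d d Z0 ⇒ d d d

d d d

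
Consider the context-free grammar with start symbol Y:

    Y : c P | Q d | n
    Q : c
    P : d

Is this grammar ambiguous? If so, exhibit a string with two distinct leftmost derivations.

Witness: c d

Derivation 1: Y ⇒ c P ⇒ c d
Derivation 2: Y ⇒ Q d ⇒ c d

Two distinct leftmost derivations for the same string.

Ambiguous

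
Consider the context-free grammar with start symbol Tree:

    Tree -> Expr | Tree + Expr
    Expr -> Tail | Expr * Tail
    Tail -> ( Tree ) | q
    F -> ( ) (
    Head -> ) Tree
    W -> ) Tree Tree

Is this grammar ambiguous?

(F, Head, W are unreachable from Tree, so their rules don't affect L(Tree).) This is a standard precedence ladder (Tree over Expr over Tail), with each level left-recursive on its own operator ('+' at Tree, '*' at Expr). That structure is LR(1), hence unambiguous.

Unambiguous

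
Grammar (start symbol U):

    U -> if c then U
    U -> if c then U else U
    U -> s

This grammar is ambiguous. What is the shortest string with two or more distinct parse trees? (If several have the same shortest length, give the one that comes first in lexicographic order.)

length 1: no string has ≥2 trees
length 4: no string has ≥2 trees
length 6: no string has ≥2 trees
length 7: no string has ≥2 trees
length 9: if c then if c then s else s has 2 parse trees

Two derivations of if c then if c then s else s:
  U ⇒ if c then U ⇒ if c then if c then U else U ⇒ if c then if c then s else U ⇒ if c then if c then s else s
  U ⇒ if c then U else U ⇒ if c then if c then U else U ⇒ if c then if c then s else U ⇒ if c then if c then s else s

if c then if c then s else s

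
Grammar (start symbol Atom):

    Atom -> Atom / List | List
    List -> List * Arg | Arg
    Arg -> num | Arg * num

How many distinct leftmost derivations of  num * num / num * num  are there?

4

Parse trees for num * num / num * num:
  [Atom [Atom [List [List [Arg num]] * [Arg num]]] / [List [List [Arg num]] * [Arg num]]]
  [Atom [Atom [List [List [Arg num]] * [Arg num]]] / [List [Arg [Arg num] * num]]]
  [Atom [Atom [List [Arg [Arg num] * num]]] / [List [List [Arg num]] * [Arg num]]]
  [Atom [Atom [List [Arg [Arg num] * num]]] / [List [Arg [Arg num] * num]]]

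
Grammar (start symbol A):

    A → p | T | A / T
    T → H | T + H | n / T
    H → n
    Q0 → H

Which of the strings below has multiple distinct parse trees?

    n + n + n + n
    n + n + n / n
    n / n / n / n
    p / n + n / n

n / n / n / n

n + n + n + n: 1 tree
n + n + n / n: 1 tree
n / n / n / n: 8 trees
p / n + n / n: 1 tree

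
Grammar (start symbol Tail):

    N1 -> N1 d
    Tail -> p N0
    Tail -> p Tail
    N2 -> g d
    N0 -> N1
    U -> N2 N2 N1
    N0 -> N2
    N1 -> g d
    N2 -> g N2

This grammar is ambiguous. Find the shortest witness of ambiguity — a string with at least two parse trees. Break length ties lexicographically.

length 3: p g d has 2 parse trees

Two derivations of p g d:
  Tail ⇒ p N0 ⇒ p N1 ⇒ p g d
  Tail ⇒ p N0 ⇒ p N2 ⇒ p g d

p g d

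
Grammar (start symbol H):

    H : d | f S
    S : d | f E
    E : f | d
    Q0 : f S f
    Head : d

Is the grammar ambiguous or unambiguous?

Unambiguous

Only H, S, E are reachable from H; ignoring the rest: Each reachable nonterminal has at most one production per leading terminal, and all productions are right-linear; the derivation is determined token-by-token.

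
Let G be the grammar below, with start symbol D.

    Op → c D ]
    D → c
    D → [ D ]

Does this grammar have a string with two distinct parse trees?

(Op is unreachable from D, so its rules don't affect L(D).) L(D) is { openⁿ atom closeⁿ : n ≥ 0 }. The bracket depth fixes n, and the derivation is forced at every step.

Unambiguous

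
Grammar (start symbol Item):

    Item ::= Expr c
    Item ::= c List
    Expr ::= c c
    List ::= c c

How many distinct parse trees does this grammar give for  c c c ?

Parse trees for c c c:
  [Item [Expr c c] c]
  [Item c [List c c]]

2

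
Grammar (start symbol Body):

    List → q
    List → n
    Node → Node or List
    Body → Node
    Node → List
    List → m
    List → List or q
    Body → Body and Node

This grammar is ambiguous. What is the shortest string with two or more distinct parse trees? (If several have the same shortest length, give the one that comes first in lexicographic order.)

m or q

length 1: no string has ≥2 trees
length 3: m or q has 2 parse trees

Two derivations of m or q:
  Body ⇒ Node ⇒ Node or List ⇒ List or List ⇒ m or List ⇒ m or q
  Body ⇒ Node ⇒ List ⇒ List or q ⇒ m or q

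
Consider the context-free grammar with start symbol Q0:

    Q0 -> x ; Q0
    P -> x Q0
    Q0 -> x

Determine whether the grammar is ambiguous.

Unambiguous

(P is unreachable from Q0, so its rules don't affect L(Q0).) The reachable grammar is A → atom sep A | atom. Each atom is followed by either the separator (recurse) or end-of-string (stop) — no choice point.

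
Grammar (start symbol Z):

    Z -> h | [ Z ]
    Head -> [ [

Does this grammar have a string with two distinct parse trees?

(Head is unreachable from Z, so its rules don't affect L(Z).) Each string is a nest of matched brackets around a single atom. An opening bracket forces the recursive rule; an atom forces the base rule.

Unambiguous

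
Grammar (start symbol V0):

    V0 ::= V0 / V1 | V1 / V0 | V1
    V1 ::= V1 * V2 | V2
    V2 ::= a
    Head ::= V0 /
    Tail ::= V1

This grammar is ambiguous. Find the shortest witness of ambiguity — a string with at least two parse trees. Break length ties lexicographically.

length 1: no string has ≥2 trees
length 3: a / a has 2 parse trees

Two derivations of a / a:
  V0 ⇒ V0 / V1 ⇒ V1 / V1 ⇒ V2 / V1 ⇒ a / V1 ⇒ a / V2 ⇒ a / a
  V0 ⇒ V1 / V0 ⇒ V2 / V0 ⇒ a / V0 ⇒ a / V1 ⇒ a / V2 ⇒ a / a

a / a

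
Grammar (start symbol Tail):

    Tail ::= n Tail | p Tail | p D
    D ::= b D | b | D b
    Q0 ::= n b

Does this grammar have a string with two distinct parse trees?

Witness: p b b

Derivation 1: Tail ⇒ p D ⇒ p b D ⇒ p b b
Derivation 2: Tail ⇒ p D ⇒ p D b ⇒ p b b

Two distinct leftmost derivations for the same string.

Ambiguous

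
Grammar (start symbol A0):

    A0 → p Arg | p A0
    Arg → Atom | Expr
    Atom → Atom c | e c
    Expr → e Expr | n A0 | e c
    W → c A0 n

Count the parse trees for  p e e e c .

1

Parse trees for p e e e c:
  [A0 p [Arg [Expr e [Expr e [Expr e c]]]]]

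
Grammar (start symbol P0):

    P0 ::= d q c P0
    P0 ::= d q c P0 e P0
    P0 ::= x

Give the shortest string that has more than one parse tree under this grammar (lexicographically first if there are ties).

d q c d q c x e x

length 1: no string has ≥2 trees
length 4: no string has ≥2 trees
length 6: no string has ≥2 trees
length 7: no string has ≥2 trees
length 9: d q c d q c x e x has 2 parse trees

Two derivations of d q c d q c x e x:
  P0 ⇒ d q c P0 ⇒ d q c d q c P0 e P0 ⇒ d q c d q c x e P0 ⇒ d q c d q c x e x
  P0 ⇒ d q c P0 e P0 ⇒ d q c d q c P0 e P0 ⇒ d q c d q c x e P0 ⇒ d q c d q c x e x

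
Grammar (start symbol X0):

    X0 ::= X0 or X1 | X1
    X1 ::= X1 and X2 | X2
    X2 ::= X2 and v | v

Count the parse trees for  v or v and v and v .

4

Parse trees for v or v and v and v:
  [X0 [X0 [X1 [X2 v]]] or [X1 [X1 [X2 v]] and [X2 [X2 v] and v]]]
  [X0 [X0 [X1 [X2 v]]] or [X1 [X1 [X1 [X2 v]] and [X2 v]] and [X2 v]]]
  [X0 [X0 [X1 [X2 v]]] or [X1 [X1 [X2 [X2 v] and v]] and [X2 v]]]
  [X0 [X0 [X1 [X2 v]]] or [X1 [X2 [X2 [X2 v] and v] and v]]]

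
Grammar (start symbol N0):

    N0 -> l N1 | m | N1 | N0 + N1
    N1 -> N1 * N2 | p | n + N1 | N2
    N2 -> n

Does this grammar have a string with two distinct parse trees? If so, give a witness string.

Witness: n + n

Derivation 1: N0 ⇒ N1 ⇒ n + N1 ⇒ n + N2 ⇒ n + n
Derivation 2: N0 ⇒ N0 + N1 ⇒ N1 + N1 ⇒ N2 + N1 ⇒ n + N1 ⇒ n + N2 ⇒ n + n

Two distinct leftmost derivations for the same string.

Ambiguous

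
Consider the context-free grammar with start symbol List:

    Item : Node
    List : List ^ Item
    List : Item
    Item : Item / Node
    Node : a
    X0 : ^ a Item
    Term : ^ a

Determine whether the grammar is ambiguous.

Only List, Item, Node are reachable from List; ignoring the rest: This is a standard precedence ladder (List over Item over Node), with each level left-recursive on its own operator ('^' at List, '/' at Item). That structure is LR(1), hence unambiguous.

Unambiguous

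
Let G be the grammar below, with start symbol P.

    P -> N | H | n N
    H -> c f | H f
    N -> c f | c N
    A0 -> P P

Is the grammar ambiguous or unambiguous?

Ambiguous

Witness: c f

Derivation 1: P ⇒ N ⇒ c f
Derivation 2: P ⇒ H ⇒ c f

Two distinct leftmost derivations for the same string.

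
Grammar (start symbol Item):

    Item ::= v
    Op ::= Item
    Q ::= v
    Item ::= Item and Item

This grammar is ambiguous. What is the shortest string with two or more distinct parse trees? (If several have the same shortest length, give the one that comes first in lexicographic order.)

v and v and v

length 1: no string has ≥2 trees
length 3: no string has ≥2 trees
length 5: v and v and v has 2 parse trees

Two derivations of v and v and v:
  Item ⇒ Item and Item ⇒ v and Item ⇒ v and Item and Item ⇒ v and v and Item ⇒ v and v and v
  Item ⇒ Item and Item ⇒ Item and Item and Item ⇒ v and Item and Item ⇒ v and v and Item ⇒ v and v and v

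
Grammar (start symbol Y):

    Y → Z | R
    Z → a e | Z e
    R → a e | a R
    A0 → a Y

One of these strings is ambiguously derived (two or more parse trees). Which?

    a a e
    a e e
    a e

a a e: 1 tree
a e e: 1 tree
a e: 2 trees

a e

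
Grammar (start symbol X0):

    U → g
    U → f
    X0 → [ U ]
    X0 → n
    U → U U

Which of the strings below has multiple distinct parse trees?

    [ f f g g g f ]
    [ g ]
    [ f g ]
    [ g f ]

[ f f g g g f ]

[ f f g g g f ]: 42 trees
[ g ]: 1 tree
[ f g ]: 1 tree
[ g f ]: 1 tree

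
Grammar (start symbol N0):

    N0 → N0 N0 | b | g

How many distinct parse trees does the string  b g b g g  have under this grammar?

Parse trees for b g b g g (showing first 6 of 14):
  [N0 [N0 b] [N0 [N0 g] [N0 [N0 b] [N0 [N0 g] [N0 g]]]]]
  [N0 [N0 b] [N0 [N0 g] [N0 [N0 [N0 b] [N0 g]] [N0 g]]]]
  [N0 [N0 b] [N0 [N0 [N0 g] [N0 b]] [N0 [N0 g] [N0 g]]]]
  [N0 [N0 b] [N0 [N0 [N0 g] [N0 [N0 b] [N0 g]]] [N0 g]]]
  [N0 [N0 b] [N0 [N0 [N0 [N0 g] [N0 b]] [N0 g]] [N0 g]]]
  [N0 [N0 [N0 b] [N0 g]] [N0 [N0 b] [N0 [N0 g] [N0 g]]]]

14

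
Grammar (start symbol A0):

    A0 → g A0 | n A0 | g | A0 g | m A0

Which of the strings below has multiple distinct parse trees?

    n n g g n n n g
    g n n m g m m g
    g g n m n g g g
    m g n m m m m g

n n g g n n n g: 1 tree
g n n m g m m g: 1 tree
g g n m n g g g: 29 trees
m g n m m m m g: 1 tree

g g n m n g g g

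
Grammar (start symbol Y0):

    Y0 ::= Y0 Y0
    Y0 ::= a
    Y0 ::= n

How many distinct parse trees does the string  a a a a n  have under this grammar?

14

Parse trees for a a a a n (showing first 6 of 14):
  [Y0 [Y0 a] [Y0 [Y0 a] [Y0 [Y0 a] [Y0 [Y0 a] [Y0 n]]]]]
  [Y0 [Y0 a] [Y0 [Y0 a] [Y0 [Y0 [Y0 a] [Y0 a]] [Y0 n]]]]
  [Y0 [Y0 a] [Y0 [Y0 [Y0 a] [Y0 a]] [Y0 [Y0 a] [Y0 n]]]]
  [Y0 [Y0 a] [Y0 [Y0 [Y0 a] [Y0 [Y0 a] [Y0 a]]] [Y0 n]]]
  [Y0 [Y0 a] [Y0 [Y0 [Y0 [Y0 a] [Y0 a]] [Y0 a]] [Y0 n]]]
  [Y0 [Y0 [Y0 a] [Y0 a]] [Y0 [Y0 a] [Y0 [Y0 a] [Y0 n]]]]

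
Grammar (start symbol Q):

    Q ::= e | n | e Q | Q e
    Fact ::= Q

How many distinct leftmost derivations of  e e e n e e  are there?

Parse trees for e e e n e e (showing first 6 of 10):
  [Q e [Q e [Q e [Q [Q [Q n] e] e]]]]
  [Q e [Q e [Q [Q e [Q [Q n] e]] e]]]
  [Q e [Q e [Q [Q [Q e [Q n]] e] e]]]
  [Q e [Q [Q e [Q e [Q [Q n] e]]] e]]
  [Q e [Q [Q e [Q [Q e [Q n]] e]] e]]
  [Q e [Q [Q [Q e [Q e [Q n]]] e] e]]

10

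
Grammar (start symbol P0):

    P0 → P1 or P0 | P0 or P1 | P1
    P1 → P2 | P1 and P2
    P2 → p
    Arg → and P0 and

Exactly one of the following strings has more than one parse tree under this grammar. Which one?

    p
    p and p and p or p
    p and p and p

p and p and p or p

p: 1 tree
p and p and p or p: 2 trees
p and p and p: 1 tree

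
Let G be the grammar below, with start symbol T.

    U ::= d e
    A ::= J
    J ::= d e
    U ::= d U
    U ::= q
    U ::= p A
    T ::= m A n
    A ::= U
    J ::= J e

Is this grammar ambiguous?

Ambiguous

Witness: m d e n

Derivation 1: T ⇒ m A n ⇒ m J n ⇒ m d e n
Derivation 2: T ⇒ m A n ⇒ m U n ⇒ m d e n

Two distinct leftmost derivations for the same string.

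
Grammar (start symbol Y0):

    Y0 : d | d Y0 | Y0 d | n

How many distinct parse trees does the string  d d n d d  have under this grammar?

6

Parse trees for d d n d d:
  [Y0 d [Y0 d [Y0 [Y0 [Y0 n] d] d]]]
  [Y0 d [Y0 [Y0 d [Y0 [Y0 n] d]] d]]
  [Y0 d [Y0 [Y0 [Y0 d [Y0 n]] d] d]]
  [Y0 [Y0 d [Y0 d [Y0 [Y0 n] d]]] d]
  [Y0 [Y0 d [Y0 [Y0 d [Y0 n]] d]] d]
  [Y0 [Y0 [Y0 d [Y0 d [Y0 n]]] d] d]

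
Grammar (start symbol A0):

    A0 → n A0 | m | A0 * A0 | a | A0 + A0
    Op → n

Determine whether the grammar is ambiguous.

Ambiguous

Witness: n a * a

Derivation 1: A0 ⇒ n A0 ⇒ n A0 * A0 ⇒ n a * A0 ⇒ n a * a
Derivation 2: A0 ⇒ A0 * A0 ⇒ n A0 * A0 ⇒ n a * A0 ⇒ n a * a

Two distinct leftmost derivations for the same string.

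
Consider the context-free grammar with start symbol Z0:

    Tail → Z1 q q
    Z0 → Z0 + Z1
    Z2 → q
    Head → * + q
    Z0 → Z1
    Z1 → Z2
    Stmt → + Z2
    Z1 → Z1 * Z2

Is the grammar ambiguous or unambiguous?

Unambiguous

(Stmt, Head, Tail are unreachable from Z0, so their rules don't affect L(Z0).) The grammar is stratified — Z0 handles '+' (left-recursive), Z1 handles '*', Z2 atoms. Each operator has a fixed associativity and precedence level, so every string has one parse.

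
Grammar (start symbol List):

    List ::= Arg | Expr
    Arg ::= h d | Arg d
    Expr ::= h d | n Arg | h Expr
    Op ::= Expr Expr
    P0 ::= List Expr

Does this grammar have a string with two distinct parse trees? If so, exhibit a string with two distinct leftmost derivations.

Witness: h d

Derivation 1: List ⇒ Arg ⇒ h d
Derivation 2: List ⇒ Expr ⇒ h d

Two distinct leftmost derivations for the same string.

Ambiguous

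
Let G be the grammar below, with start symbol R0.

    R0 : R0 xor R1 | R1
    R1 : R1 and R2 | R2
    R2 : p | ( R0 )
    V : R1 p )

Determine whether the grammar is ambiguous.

(V is unreachable from R0, so its rules don't affect L(R0).) The grammar is stratified — R0 handles 'xor' (left-recursive), R1 handles 'and', R2 atoms. Each operator has a fixed associativity and precedence level, so every string has one parse.

Unambiguous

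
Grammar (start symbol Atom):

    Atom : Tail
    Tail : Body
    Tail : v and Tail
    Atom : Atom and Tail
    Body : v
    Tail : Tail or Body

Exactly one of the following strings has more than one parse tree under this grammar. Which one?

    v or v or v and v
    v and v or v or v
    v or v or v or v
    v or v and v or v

v and v or v or v

v or v or v and v: 1 tree
v and v or v or v: 4 trees
v or v or v or v: 1 tree
v or v and v or v: 1 tree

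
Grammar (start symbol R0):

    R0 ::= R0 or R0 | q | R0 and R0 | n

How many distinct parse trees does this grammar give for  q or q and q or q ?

5

Parse trees for q or q and q or q:
  [R0 [R0 q] or [R0 [R0 [R0 q] and [R0 q]] or [R0 q]]]
  [R0 [R0 q] or [R0 [R0 q] and [R0 [R0 q] or [R0 q]]]]
  [R0 [R0 [R0 q] or [R0 [R0 q] and [R0 q]]] or [R0 q]]
  [R0 [R0 [R0 [R0 q] or [R0 q]] and [R0 q]] or [R0 q]]
  [R0 [R0 [R0 q] or [R0 q]] and [R0 [R0 q] or [R0 q]]]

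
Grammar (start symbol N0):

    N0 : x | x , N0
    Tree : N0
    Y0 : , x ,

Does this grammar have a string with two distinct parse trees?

(Tree, Y0 are unreachable from N0, so their rules don't affect L(N0).) The reachable grammar is A → atom sep A | atom. Each atom is followed by either the separator (recurse) or end-of-string (stop) — no choice point.

Unambiguous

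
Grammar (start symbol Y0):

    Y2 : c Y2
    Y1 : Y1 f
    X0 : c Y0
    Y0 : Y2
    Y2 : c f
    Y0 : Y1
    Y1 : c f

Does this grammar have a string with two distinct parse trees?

Witness: c f

Derivation 1: Y0 ⇒ Y2 ⇒ c f
Derivation 2: Y0 ⇒ Y1 ⇒ c f

Two distinct leftmost derivations for the same string.

Ambiguous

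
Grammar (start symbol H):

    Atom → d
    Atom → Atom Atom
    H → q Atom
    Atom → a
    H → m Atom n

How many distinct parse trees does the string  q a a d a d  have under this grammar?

14

Parse trees for q a a d a d (showing first 6 of 14):
  [H q [Atom [Atom a] [Atom [Atom a] [Atom [Atom d] [Atom [Atom a] [Atom d]]]]]]
  [H q [Atom [Atom a] [Atom [Atom a] [Atom [Atom [Atom d] [Atom a]] [Atom d]]]]]
  [H q [Atom [Atom a] [Atom [Atom [Atom a] [Atom d]] [Atom [Atom a] [Atom d]]]]]
  [H q [Atom [Atom a] [Atom [Atom [Atom a] [Atom [Atom d] [Atom a]]] [Atom d]]]]
  [H q [Atom [Atom a] [Atom [Atom [Atom [Atom a] [Atom d]] [Atom a]] [Atom d]]]]
  [H q [Atom [Atom [Atom a] [Atom a]] [Atom [Atom d] [Atom [Atom a] [Atom d]]]]]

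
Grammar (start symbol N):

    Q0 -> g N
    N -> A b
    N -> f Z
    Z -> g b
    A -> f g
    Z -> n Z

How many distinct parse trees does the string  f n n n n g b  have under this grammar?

1

Parse trees for f n n n n g b:
  [N f [Z n [Z n [Z n [Z n [Z g b]]]]]]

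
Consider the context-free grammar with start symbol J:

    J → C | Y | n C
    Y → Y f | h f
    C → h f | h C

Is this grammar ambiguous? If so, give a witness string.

Ambiguous

Witness: h f

Derivation 1: J ⇒ C ⇒ h f
Derivation 2: J ⇒ Y ⇒ h f

Two distinct leftmost derivations for the same string.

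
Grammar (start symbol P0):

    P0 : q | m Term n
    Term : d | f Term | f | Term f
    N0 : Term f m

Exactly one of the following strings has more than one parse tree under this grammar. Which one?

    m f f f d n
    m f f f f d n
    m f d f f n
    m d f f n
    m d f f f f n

m f f f d n: 1 tree
m f f f f d n: 1 tree
m f d f f n: 3 trees
m d f f n: 1 tree
m d f f f f n: 1 tree

m f d f f n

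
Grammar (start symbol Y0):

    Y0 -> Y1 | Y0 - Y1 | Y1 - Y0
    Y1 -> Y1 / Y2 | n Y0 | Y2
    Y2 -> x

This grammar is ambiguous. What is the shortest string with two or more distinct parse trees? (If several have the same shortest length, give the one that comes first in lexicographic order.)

length 1: no string has ≥2 trees
length 2: no string has ≥2 trees
length 3: x - x has 2 parse trees

Two derivations of x - x:
  Y0 ⇒ Y0 - Y1 ⇒ Y1 - Y1 ⇒ Y2 - Y1 ⇒ x - Y1 ⇒ x - Y2 ⇒ x - x
  Y0 ⇒ Y1 - Y0 ⇒ Y2 - Y0 ⇒ x - Y0 ⇒ x - Y1 ⇒ x - Y2 ⇒ x - x

x - x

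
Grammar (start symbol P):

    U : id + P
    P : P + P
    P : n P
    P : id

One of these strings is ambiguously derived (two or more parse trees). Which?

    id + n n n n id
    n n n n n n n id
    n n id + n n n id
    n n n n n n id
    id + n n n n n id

id + n n n n id: 1 tree
n n n n n n n id: 1 tree
n n id + n n n id: 3 trees
n n n n n n id: 1 tree
id + n n n n n id: 1 tree

n n id + n n n id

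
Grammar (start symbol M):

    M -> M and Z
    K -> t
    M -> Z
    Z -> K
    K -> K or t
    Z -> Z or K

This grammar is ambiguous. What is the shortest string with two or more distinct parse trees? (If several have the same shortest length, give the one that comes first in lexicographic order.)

length 1: no string has ≥2 trees
length 3: t or t has 2 parse trees

Two derivations of t or t:
  M ⇒ Z ⇒ K ⇒ K or t ⇒ t or t
  M ⇒ Z ⇒ Z or K ⇒ K or K ⇒ t or K ⇒ t or t

t or t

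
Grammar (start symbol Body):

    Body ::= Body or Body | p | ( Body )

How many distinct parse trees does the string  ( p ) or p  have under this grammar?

Parse trees for ( p ) or p:
  [Body [Body ( [Body p] )] or [Body p]]

1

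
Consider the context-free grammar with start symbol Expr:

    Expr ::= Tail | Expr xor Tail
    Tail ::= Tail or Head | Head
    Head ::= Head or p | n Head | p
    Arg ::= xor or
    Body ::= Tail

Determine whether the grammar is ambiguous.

Witness: p or p

Derivation 1: Expr ⇒ Tail ⇒ Tail or Head ⇒ Head or Head ⇒ p or Head ⇒ p or p
Derivation 2: Expr ⇒ Tail ⇒ Head ⇒ Head or p ⇒ p or p

Two distinct leftmost derivations for the same string.

Ambiguous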